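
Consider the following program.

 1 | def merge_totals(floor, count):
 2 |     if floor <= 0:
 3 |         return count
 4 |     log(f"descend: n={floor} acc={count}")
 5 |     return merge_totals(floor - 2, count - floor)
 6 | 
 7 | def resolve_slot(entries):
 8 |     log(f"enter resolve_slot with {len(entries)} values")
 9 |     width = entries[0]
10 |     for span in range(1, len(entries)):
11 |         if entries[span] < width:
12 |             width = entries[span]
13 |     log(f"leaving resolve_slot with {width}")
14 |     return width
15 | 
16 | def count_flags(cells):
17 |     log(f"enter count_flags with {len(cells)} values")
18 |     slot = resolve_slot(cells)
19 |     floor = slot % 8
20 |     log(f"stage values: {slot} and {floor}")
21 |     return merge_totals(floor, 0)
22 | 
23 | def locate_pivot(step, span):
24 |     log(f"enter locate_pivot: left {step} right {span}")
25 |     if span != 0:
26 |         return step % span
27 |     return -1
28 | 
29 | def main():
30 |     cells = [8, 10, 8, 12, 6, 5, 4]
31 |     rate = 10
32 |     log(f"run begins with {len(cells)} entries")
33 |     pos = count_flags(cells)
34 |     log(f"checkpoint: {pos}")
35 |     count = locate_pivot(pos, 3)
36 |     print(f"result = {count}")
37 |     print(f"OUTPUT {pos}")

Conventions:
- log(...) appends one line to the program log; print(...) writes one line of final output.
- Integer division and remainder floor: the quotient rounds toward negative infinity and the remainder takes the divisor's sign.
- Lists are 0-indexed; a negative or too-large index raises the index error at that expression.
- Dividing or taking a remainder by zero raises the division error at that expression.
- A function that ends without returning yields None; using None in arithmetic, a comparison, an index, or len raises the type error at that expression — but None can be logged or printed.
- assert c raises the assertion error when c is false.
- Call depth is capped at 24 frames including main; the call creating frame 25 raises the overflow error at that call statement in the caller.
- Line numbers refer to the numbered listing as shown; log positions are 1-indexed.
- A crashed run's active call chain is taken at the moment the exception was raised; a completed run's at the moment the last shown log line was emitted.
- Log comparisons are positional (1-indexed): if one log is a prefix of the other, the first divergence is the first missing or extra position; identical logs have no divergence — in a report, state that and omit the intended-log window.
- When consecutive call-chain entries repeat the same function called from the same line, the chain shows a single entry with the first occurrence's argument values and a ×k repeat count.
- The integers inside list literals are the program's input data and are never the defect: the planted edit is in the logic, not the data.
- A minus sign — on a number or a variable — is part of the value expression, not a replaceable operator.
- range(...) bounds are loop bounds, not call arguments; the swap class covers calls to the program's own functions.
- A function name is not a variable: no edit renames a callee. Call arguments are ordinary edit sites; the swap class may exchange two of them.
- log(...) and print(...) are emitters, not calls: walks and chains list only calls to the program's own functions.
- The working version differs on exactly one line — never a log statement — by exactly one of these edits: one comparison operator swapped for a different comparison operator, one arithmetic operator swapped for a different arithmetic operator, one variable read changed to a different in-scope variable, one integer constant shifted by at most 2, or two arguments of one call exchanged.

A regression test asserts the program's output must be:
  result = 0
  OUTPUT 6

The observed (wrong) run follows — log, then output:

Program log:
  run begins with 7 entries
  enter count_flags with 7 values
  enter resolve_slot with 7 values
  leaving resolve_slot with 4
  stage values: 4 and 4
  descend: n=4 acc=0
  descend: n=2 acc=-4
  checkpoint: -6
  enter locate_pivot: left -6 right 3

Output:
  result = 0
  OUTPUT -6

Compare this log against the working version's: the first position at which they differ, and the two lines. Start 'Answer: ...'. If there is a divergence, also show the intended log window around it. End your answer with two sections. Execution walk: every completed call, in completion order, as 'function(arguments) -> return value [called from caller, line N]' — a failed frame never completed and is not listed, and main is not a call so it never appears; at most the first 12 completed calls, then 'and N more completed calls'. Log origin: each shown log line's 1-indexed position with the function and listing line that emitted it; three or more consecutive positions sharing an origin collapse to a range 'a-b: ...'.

Answer: position 7; shown 'descend: n=2 acc=-4' vs intended 'descend: n=2 acc=4'.
Intended log window:
  5: stage values: 4 and 4
  6: descend: n=4 acc=0
  7: descend: n=2 acc=4
  8: checkpoint: 6
Execution walk:
  resolve_slot([8, 10, 8, 12, 6, 5, 4]) -> 4  [called from count_flags, line 18]
  merge_totals(0, -6) -> -6  [called from merge_totals, line 5]
  merge_totals(2, -4) -> -6  [called from merge_totals, line 5]
  merge_totals(4, 0) -> -6  [called from count_flags, line 21]
  count_flags([8, 10, 8, 12, 6, 5, 4]) -> -6  [called from main, line 33]
  locate_pivot(-6, 3) -> 0  [called from main, line 35]
Origin of each log line:
  1: from main, line 32
  2: from count_flags, line 17
  3: from resolve_slot, line 8
  4: from resolve_slot, line 13
  5: from count_flags, line 20
  6: from merge_totals, line 4
  7: from merge_totals, line 4
  8: from main, line 34
  9: from locate_pivot, line 24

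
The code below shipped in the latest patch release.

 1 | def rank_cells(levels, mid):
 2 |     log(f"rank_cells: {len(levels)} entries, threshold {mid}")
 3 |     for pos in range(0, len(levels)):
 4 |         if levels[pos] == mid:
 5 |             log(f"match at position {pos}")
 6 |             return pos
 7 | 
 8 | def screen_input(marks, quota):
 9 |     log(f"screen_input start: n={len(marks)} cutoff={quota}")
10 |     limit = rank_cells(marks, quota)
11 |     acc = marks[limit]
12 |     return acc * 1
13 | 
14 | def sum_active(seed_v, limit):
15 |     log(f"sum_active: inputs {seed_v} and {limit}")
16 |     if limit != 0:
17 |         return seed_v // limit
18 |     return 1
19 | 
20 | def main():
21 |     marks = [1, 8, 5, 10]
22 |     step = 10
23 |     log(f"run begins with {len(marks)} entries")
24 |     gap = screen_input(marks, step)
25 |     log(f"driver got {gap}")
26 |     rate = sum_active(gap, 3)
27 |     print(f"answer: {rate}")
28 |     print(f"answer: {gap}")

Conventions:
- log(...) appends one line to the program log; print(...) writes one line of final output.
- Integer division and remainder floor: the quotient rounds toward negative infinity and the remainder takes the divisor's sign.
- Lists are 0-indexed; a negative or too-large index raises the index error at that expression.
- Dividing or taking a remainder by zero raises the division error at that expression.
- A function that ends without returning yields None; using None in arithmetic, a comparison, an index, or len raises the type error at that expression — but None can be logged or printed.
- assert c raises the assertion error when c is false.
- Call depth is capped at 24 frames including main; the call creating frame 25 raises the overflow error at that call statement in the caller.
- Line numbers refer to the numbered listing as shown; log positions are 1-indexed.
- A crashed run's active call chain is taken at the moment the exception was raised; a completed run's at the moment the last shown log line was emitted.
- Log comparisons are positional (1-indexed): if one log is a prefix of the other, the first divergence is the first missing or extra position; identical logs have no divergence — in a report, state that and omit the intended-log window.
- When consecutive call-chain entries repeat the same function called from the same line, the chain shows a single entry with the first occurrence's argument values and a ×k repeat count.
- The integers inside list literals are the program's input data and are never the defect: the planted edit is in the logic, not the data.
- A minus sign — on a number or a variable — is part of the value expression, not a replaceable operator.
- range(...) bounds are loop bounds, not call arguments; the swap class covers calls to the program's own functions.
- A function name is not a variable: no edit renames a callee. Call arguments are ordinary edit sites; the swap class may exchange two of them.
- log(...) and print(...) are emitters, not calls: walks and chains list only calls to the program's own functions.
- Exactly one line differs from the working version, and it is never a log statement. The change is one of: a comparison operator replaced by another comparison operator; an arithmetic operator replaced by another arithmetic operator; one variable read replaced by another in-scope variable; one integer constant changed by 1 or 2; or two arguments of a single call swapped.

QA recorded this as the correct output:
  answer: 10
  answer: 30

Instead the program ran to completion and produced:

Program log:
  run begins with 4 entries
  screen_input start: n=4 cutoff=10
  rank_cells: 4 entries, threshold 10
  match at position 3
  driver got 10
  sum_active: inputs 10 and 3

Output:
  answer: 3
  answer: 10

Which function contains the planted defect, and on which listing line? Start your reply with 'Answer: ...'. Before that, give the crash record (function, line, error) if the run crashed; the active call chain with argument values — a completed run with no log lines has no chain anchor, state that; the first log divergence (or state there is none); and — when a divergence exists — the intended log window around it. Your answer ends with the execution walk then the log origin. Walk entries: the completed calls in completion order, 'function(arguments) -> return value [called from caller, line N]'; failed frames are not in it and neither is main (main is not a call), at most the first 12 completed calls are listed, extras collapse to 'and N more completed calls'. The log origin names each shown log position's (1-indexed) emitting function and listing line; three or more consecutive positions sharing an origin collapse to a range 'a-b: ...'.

Answer: the defect is in screen_input at line 12.
Key observation: At log position 5 the runs split — shown 'driver got 10', but the working version logs 'driver got 30'.
Call chain: main -> sum_active(10, 3) (called at line 26).
First divergence: position 5 — shown 'driver got 10', intended 'driver got 30'.
Intended log window:
  3: rank_cells: 4 entries, threshold 10
  4: match at position 3
  5: driver got 30
  6: sum_active: inputs 30 and 3
Execution walk:
  rank_cells([1, 8, 5, 10], 10) -> 3  [called from screen_input, line 10]
  screen_input([1, 8, 5, 10], 10) -> 10  [called from main, line 24]
  sum_active(10, 3) -> 3  [called from main, line 26]
Origin of each log line:
  1 — main, line 23
  2 — screen_input, line 9
  3 — rank_cells, line 2
  4 — rank_cells, line 5
  5 — main, line 25
  6 — sum_active, line 15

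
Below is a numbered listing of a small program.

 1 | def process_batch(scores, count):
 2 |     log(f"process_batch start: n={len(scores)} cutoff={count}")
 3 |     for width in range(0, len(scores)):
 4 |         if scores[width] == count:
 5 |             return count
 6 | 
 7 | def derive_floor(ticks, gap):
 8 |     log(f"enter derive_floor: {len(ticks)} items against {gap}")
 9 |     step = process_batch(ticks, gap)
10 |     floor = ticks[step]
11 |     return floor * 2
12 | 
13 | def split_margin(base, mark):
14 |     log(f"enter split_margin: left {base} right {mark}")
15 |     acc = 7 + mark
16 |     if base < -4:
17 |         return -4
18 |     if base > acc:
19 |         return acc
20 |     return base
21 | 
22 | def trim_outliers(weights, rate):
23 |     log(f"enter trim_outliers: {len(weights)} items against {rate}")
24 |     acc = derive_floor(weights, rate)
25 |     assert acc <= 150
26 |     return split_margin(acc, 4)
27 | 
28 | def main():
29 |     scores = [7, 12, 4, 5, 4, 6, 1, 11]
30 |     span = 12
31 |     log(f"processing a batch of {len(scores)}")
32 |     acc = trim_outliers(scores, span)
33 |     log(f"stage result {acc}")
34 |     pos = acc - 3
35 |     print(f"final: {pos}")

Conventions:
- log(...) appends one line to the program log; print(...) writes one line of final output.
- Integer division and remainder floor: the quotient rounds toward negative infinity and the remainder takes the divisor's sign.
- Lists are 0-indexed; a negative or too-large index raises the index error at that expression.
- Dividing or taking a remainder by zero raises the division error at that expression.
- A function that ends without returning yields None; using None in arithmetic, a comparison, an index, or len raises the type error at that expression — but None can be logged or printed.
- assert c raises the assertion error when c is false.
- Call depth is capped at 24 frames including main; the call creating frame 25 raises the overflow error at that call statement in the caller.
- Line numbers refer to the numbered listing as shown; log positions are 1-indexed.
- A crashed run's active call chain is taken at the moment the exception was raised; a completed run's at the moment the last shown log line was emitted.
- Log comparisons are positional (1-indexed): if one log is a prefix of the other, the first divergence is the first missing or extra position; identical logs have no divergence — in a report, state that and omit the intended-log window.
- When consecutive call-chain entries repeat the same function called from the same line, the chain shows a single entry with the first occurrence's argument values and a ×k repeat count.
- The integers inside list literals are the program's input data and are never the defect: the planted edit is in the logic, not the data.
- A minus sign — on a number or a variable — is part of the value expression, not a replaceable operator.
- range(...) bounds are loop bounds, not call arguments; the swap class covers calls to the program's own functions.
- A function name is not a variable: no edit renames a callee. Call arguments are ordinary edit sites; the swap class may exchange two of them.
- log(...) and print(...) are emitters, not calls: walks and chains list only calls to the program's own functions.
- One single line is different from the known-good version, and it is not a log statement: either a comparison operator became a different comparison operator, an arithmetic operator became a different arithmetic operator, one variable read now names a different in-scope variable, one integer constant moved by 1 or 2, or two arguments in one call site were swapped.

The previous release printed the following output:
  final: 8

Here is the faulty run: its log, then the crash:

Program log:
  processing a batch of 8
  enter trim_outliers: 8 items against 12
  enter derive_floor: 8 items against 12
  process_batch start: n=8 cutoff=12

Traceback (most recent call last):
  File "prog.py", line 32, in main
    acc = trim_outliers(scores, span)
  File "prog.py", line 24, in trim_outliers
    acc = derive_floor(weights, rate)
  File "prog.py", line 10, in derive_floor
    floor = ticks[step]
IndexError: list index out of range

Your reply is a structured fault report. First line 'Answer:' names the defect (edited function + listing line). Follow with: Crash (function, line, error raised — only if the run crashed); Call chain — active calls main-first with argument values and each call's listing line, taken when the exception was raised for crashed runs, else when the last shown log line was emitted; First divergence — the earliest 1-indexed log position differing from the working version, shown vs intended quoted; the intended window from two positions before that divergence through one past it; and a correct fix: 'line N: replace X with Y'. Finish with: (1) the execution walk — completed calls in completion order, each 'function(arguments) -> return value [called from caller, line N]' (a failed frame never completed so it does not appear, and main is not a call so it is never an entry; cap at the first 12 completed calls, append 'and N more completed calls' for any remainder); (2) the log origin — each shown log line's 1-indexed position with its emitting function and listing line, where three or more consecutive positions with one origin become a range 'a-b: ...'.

Answer: the defect is in process_batch at line 5.
Key fact: The shown log is a 4-line prefix of the intended one, whose next entry is 'enter split_margin: left 24 right 4'.
Crash: derive_floor, line 10, IndexError.
Call chain: main -> trim_outliers([7, 12, 4, 5, 4, 6, 1, 11], 12) (called at line 32) -> derive_floor([7, 12, 4, 5, 4, 6, 1, 11], 12) (called at line 24).
First divergence: position 5 — the faulty run's log ends after 4 lines; the working version continues with 'enter split_margin: left 24 right 4'.
Intended log window:
  3: enter derive_floor: 8 items against 12
  4: process_batch start: n=8 cutoff=12
  5: enter split_margin: left 24 right 4
  6: stage result 11
Execution walk:
  process_batch([7, 12, 4, 5, 4, 6, 1, 11], 12) -> 12  [called from derive_floor, line 9]
Origin of each log line:
  1: emitted by main (line 31)
  2: emitted by trim_outliers (line 23)
  3: emitted by derive_floor (line 8)
  4: emitted by process_batch (line 2)
A correct fix: line 5: replace `count` with `width`.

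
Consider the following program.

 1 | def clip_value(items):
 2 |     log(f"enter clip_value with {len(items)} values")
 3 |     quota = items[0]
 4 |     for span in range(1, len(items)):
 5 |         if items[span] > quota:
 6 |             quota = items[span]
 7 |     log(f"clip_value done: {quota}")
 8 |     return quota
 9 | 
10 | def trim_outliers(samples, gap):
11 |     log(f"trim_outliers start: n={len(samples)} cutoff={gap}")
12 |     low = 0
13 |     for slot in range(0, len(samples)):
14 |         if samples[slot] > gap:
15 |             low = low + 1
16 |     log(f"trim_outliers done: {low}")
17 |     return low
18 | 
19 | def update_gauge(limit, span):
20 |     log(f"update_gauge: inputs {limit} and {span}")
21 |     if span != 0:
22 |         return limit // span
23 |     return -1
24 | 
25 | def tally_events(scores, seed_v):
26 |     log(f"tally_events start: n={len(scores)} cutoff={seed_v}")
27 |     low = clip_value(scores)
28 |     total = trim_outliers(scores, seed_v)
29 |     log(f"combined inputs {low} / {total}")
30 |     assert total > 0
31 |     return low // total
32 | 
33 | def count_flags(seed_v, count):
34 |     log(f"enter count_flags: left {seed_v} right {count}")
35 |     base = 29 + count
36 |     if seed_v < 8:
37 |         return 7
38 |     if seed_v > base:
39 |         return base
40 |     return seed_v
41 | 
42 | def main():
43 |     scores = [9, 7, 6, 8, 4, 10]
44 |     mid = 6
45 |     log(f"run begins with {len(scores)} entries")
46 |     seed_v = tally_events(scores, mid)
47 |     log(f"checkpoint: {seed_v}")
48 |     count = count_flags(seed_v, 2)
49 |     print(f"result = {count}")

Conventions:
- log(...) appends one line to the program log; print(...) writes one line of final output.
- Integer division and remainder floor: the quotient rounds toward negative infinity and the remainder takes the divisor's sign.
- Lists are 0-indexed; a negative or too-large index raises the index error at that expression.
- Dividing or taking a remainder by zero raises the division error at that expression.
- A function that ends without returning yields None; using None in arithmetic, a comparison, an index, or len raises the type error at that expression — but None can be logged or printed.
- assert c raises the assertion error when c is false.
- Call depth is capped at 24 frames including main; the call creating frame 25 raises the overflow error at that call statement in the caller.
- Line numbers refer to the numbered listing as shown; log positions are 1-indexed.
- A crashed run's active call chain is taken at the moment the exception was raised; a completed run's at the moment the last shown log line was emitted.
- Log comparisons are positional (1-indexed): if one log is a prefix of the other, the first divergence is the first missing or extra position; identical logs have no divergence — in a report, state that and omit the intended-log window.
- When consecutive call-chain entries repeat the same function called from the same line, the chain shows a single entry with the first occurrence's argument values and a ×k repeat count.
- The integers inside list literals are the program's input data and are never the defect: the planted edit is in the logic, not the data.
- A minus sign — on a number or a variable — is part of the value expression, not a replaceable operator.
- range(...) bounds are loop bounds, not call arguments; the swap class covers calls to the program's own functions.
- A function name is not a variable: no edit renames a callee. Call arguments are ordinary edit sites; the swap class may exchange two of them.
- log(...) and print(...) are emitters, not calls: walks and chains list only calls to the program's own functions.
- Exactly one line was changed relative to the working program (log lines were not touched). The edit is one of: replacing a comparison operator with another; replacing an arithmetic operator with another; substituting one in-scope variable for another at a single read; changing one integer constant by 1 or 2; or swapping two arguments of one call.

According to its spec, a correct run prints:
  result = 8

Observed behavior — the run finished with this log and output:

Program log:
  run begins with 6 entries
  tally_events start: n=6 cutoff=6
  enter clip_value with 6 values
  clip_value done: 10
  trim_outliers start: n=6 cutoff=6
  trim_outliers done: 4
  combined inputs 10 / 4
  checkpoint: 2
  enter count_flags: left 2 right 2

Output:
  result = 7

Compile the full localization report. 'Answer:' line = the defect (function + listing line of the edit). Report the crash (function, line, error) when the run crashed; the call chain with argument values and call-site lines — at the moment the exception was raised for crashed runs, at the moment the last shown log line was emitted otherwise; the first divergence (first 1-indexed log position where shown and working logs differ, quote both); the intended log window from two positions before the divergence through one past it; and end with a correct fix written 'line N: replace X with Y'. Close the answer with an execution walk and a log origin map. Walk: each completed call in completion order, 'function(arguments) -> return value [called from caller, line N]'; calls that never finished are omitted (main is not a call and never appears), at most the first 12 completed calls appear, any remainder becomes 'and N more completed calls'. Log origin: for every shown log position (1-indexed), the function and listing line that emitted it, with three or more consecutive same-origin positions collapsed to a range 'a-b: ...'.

Answer: the defect is in count_flags at line 37.
Key observation: Nothing in the log betrays the bug — only the output does.
Call chain: main -> count_flags(2, 2) (called at line 48).
First divergence: there is none — every log position agrees.
Execution walk:
  clip_value([9, 7, 6, 8, 4, 10]) -> 10  [called from tally_events, line 27]
  trim_outliers([9, 7, 6, 8, 4, 10], 6) -> 4  [called from tally_events, line 28]
  tally_events([9, 7, 6, 8, 4, 10], 6) -> 2  [called from main, line 46]
  count_flags(2, 2) -> 7  [called from main, line 48]
Origin of each log line:
  1: from main, line 45
  2: from tally_events, line 26
  3: from clip_value, line 2
  4: from clip_value, line 7
  5: from trim_outliers, line 11
  6: from trim_outliers, line 16
  7: from tally_events, line 29
  8: from main, line 47
  9: from count_flags, line 34
A correct fix: line 37: replace `7` with `8`.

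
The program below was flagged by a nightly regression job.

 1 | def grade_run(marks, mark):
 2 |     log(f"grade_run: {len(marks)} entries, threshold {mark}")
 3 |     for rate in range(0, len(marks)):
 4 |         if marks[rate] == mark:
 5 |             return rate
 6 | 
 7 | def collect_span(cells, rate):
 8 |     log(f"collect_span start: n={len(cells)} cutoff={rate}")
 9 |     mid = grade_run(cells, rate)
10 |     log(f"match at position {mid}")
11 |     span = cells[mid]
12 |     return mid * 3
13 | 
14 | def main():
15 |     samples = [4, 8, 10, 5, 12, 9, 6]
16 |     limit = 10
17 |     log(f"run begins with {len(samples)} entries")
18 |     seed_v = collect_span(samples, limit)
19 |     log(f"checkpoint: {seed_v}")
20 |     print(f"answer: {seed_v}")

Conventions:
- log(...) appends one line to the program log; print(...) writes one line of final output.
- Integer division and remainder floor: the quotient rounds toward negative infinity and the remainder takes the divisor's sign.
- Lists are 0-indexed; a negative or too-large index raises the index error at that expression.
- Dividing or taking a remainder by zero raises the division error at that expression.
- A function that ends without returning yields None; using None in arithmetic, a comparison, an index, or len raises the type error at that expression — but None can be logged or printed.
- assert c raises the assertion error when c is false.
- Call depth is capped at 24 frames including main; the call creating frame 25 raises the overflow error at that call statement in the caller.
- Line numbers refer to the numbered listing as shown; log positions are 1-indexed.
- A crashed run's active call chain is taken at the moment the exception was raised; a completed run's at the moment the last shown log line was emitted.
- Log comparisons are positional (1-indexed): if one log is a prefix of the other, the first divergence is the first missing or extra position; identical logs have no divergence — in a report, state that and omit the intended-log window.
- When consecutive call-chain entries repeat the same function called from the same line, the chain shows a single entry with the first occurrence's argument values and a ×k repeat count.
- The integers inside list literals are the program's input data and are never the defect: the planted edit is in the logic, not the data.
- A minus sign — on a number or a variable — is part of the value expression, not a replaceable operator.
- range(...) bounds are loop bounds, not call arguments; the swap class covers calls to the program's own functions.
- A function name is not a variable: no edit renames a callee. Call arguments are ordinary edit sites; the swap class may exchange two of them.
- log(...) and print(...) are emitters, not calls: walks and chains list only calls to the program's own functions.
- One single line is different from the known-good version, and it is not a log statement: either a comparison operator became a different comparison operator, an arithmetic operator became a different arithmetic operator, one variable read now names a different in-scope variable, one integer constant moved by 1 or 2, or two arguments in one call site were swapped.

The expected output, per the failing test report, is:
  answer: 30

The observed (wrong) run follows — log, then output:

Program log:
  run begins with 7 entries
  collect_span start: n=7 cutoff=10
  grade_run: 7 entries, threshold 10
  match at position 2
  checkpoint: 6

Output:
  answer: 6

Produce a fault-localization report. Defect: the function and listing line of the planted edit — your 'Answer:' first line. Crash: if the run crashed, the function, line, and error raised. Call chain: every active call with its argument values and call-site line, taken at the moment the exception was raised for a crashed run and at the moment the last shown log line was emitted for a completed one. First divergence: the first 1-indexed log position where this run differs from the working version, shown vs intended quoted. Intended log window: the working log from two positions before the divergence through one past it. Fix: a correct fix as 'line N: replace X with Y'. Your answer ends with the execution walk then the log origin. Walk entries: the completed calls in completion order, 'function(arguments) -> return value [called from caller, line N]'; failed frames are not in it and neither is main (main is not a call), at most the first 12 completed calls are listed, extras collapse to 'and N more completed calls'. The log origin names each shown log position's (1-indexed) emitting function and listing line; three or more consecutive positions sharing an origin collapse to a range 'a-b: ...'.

Answer: the defect is in collect_span at line 12.
Key fact: The log first diverges at position 5: the faulty run prints 'checkpoint: 6' where the working version prints 'checkpoint: 30'.
Call chain: main.
First divergence: position 5 — shown 'checkpoint: 6', intended 'checkpoint: 30'.
Intended log window:
  3: grade_run: 7 entries, threshold 10
  4: match at position 2
  5: checkpoint: 30
Execution walk:
  grade_run([4, 8, 10, 5, 12, 9, 6], 10) -> 2  [called from collect_span, line 9]
  collect_span([4, 8, 10, 5, 12, 9, 6], 10) -> 6  [called from main, line 18]
Log line origins:
  1 — main, line 17
  2 — collect_span, line 8
  3 — grade_run, line 2
  4 — collect_span, line 10
  5 — main, line 19
A correct fix: line 12: replace `mid` with `span`.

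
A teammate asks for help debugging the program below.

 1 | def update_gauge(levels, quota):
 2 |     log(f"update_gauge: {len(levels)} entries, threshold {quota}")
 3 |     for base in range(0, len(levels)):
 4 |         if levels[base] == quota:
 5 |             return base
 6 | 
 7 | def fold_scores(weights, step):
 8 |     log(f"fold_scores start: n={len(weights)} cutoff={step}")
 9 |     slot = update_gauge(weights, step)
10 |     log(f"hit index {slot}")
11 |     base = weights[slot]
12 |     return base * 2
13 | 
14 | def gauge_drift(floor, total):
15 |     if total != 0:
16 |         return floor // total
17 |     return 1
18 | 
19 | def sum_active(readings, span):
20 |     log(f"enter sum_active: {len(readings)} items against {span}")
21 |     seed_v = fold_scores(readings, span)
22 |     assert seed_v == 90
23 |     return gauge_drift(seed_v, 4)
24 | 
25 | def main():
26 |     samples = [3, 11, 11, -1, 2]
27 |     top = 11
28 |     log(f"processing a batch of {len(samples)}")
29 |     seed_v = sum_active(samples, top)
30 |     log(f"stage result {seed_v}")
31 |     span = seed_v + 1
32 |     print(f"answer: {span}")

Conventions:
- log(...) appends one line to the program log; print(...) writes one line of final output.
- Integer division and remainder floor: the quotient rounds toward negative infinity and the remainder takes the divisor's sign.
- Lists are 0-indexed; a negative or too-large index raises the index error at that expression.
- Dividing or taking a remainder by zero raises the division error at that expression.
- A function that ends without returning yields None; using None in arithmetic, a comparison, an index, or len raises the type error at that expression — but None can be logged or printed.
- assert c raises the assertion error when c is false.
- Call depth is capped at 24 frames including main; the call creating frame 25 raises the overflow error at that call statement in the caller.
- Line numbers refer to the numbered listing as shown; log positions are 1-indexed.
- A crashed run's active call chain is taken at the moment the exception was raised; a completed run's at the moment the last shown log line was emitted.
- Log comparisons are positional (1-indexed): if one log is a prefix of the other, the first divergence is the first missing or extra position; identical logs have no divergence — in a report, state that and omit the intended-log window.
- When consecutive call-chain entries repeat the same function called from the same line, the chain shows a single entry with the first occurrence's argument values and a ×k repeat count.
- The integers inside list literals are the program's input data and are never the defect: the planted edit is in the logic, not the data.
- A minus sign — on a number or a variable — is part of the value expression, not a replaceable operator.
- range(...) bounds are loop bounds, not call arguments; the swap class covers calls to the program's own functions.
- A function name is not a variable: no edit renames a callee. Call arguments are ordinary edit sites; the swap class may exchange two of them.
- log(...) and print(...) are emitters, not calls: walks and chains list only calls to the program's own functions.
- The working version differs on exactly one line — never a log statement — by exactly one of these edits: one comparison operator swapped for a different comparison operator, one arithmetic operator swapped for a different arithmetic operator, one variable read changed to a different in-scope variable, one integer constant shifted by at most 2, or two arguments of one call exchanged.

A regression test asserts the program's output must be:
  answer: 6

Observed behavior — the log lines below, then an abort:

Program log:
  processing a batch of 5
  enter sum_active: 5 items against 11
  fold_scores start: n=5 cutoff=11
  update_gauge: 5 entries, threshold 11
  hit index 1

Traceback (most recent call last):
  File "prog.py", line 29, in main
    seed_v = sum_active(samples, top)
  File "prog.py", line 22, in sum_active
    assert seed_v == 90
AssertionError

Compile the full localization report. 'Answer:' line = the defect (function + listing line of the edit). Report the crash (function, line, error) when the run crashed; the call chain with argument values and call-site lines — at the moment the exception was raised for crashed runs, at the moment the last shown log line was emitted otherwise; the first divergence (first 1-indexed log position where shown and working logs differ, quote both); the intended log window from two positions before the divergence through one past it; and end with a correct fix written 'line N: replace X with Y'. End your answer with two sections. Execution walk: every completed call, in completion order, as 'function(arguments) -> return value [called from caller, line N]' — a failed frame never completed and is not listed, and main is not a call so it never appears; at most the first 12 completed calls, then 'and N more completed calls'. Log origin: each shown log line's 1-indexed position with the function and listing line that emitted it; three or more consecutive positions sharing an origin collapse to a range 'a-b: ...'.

Answer: the defect is in sum_active at line 22.
Core observation: After 5 matching log lines the faulty run goes silent, while the working version continues with 'stage result 5'.
Crash: sum_active, line 22, AssertionError.
Call chain: main -> sum_active([3, 11, 11, -1, 2], 11) (called at line 29).
First divergence: position 6 — after 5 matching lines the faulty run goes silent; intended next line 'stage result 5'.
Intended log window:
  4: update_gauge: 5 entries, threshold 11
  5: hit index 1
  6: stage result 5
Execution walk:
  update_gauge([3, 11, 11, -1, 2], 11) -> 1  [called from fold_scores, line 9]
  fold_scores([3, 11, 11, -1, 2], 11) -> 22  [called from sum_active, line 21]
Origin of each log line:
  1: emitted by main (line 28)
  2: emitted by sum_active (line 20)
  3: emitted by fold_scores (line 8)
  4: emitted by update_gauge (line 2)
  5: emitted by fold_scores (line 10)
A correct fix: line 22: replace `==` with `<=`.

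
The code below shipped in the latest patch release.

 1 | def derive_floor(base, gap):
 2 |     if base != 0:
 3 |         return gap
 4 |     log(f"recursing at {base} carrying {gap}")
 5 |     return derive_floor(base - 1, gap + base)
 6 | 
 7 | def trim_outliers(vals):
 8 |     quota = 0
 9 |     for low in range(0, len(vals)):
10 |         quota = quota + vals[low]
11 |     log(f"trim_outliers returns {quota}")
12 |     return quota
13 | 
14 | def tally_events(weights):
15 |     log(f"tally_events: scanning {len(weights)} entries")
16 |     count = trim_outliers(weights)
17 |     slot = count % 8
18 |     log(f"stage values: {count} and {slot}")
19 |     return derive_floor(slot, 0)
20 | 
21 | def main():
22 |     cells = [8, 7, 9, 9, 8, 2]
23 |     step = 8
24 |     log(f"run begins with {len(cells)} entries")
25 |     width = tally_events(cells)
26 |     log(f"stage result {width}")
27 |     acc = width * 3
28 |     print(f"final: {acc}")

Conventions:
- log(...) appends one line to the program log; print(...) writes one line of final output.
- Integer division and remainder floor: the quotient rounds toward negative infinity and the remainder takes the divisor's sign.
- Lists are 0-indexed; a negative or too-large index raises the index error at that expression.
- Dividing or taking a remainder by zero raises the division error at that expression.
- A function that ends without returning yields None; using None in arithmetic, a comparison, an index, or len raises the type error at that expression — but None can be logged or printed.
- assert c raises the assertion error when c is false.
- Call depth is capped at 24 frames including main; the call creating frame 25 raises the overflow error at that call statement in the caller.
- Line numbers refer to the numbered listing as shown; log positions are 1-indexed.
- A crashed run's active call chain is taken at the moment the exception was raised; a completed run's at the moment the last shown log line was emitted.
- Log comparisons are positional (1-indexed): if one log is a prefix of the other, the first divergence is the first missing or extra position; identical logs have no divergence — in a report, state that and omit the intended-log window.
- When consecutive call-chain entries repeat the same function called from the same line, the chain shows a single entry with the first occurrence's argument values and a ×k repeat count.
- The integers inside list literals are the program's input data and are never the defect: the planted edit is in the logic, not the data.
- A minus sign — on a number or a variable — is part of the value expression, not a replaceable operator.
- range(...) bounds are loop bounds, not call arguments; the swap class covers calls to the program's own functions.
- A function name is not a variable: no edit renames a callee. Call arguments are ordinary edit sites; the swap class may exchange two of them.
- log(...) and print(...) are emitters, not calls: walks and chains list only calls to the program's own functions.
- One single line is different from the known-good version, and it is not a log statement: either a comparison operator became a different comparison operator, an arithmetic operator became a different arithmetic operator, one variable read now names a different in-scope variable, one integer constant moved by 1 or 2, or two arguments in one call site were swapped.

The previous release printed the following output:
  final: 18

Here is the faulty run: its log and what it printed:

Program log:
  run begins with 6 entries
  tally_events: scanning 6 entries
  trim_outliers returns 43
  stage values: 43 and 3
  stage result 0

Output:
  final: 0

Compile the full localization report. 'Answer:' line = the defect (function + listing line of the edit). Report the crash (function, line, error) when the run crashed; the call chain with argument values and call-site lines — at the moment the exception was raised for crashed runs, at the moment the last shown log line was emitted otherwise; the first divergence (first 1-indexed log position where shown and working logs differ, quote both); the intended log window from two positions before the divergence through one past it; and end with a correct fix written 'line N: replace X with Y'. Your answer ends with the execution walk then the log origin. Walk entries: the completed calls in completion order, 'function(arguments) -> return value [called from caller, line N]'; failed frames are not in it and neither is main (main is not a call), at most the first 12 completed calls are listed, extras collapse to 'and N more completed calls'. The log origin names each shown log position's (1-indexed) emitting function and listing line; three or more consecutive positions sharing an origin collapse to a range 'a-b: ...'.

Answer: the defect is in derive_floor at line 2.
Key fact: At log position 5 the runs split — shown 'stage result 0', but the working version logs 'recursing at 3 carrying 0'.
Call chain: main.
First divergence: position 5 — the shown line 'stage result 0' should read 'recursing at 3 carrying 0'.
Intended log window:
  3: trim_outliers returns 43
  4: stage values: 43 and 3
  5: recursing at 3 carrying 0
  6: recursing at 2 carrying 3
Execution walk:
  trim_outliers([8, 7, 9, 9, 8, 2]) -> 43  [called from tally_events, line 16]
  derive_floor(3, 0) -> 0  [called from tally_events, line 19]
  tally_events([8, 7, 9, 9, 8, 2]) -> 0  [called from main, line 25]
Log origin:
  1 — main, line 24
  2 — tally_events, line 15
  3 — trim_outliers, line 11
  4 — tally_events, line 18
  5 — main, line 26
A correct fix: line 2: replace `!=` with `<=`.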